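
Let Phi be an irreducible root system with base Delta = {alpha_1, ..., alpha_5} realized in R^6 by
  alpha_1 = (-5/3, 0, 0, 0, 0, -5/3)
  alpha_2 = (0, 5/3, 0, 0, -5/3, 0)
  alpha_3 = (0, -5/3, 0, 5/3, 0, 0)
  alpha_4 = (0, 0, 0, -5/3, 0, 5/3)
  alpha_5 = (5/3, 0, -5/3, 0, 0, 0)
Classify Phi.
A_5

Compute the Cartan integers a_ij = 2(alpha_i, alpha_j)/(alpha_j, alpha_j); the resulting 5x5 Cartan matrix is
[[2, 0, 0, -1, -1], [0, 2, -1, 0, 0], [0, -1, 2, -1, 0], [-1, 0, -1, 2, 0], [-1, 0, 0, 0, 2]].
All simple roots have the same length, so the diagram is simply laced. The associated Dynkin diagram is a chain of 5 nodes with single edges (A_5), so the type is A_5 (the algebra sl(6)).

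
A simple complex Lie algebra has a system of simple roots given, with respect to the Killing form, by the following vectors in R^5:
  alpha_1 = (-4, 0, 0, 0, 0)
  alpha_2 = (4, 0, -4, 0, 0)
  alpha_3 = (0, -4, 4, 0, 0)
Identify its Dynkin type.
Compute the Cartan integers a_ij = 2(alpha_i, alpha_j)/(alpha_j, alpha_j); the resulting 3x3 Cartan matrix is
[[2, -1, 0], [-2, 2, -1], [0, -1, 2]].
The roots have two lengths (squared-length ratio 2:1); the short ones are alpha_{1}. The associated Dynkin diagram is a chain of 3 nodes with a double edge at one end; the terminal node there is the unique short simple root (B_3), so the type is B_3 (the algebra so(7)).

B_3 (so(7))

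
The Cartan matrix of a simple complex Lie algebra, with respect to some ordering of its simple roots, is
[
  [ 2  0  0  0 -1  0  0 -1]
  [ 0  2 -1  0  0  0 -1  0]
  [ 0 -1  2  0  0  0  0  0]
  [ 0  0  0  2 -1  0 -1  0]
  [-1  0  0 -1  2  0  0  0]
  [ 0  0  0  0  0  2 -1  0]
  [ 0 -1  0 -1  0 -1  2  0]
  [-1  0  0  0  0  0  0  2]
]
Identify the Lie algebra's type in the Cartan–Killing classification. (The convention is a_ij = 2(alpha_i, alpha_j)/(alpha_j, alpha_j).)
E8

The matrix has rank 8 with 2's on the diagonal. Reading the off-diagonal entries as Dynkin edges (a single edge where a_ij = a_ji = -1; a double or triple edge where a_ij * a_ji = 2 or 3), the diagram is a chain of 7 nodes with one extra node attached to the third node from one end (E_8). One simple-root ordering that puts it in standard form is (alpha_3, alpha_6, alpha_2, alpha_7, alpha_4, alpha_5, alpha_1, alpha_8). So the algebra is type E_8.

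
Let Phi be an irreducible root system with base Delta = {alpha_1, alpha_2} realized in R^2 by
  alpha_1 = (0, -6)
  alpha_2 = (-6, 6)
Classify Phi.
Compute the Cartan integers a_ij = 2(alpha_i, alpha_j)/(alpha_j, alpha_j); the resulting 2x2 Cartan matrix is
[[2, -1], [-2, 2]].
The roots have two lengths (squared-length ratio 2:1); the short ones are alpha_{1}. The associated Dynkin diagram is a chain of 2 nodes with a double edge at one end; the terminal node there is the unique short simple root (B_2), so the type is B_2 (the algebra so(5)).

B_2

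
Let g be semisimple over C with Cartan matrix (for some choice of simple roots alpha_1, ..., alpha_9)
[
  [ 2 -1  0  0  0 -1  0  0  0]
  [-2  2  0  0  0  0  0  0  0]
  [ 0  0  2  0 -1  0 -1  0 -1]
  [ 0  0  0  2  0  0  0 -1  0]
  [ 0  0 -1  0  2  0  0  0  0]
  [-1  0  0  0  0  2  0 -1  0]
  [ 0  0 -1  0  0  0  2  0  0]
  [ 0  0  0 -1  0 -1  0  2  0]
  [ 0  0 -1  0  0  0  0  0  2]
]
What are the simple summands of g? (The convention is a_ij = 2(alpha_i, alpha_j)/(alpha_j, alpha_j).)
The diagram associated to this matrix has two connected components: the simple roots {alpha_1, alpha_2, alpha_4, alpha_6, alpha_8} form a chain of 5 nodes with a double edge at one end; the terminal node there is the unique long simple root (C_5), and {alpha_3, alpha_5, alpha_7, alpha_9} form a chain of 2 nodes with a fork of two nodes at one end (D_4). A semisimple Lie algebra decomposes uniquely as the direct sum of simple ideals, one per connected component of its Dynkin diagram, so g ≅ C_5 ⊕ D_4 (dimension 55 + 28 = 83).

C_5 + D_4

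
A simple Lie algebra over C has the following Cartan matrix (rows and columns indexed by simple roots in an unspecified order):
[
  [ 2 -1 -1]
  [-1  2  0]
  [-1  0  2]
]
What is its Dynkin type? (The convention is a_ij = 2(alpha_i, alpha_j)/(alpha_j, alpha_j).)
A3

The matrix has rank 3 with 2's on the diagonal. Reading the off-diagonal entries as Dynkin edges (a single edge where a_ij = a_ji = -1; a double or triple edge where a_ij * a_ji = 2 or 3), the diagram is a chain of 3 nodes with single edges (A_3). One simple-root ordering that puts it in standard form is (alpha_3, alpha_1, alpha_2). So the algebra is type A_3, i.e. sl(4).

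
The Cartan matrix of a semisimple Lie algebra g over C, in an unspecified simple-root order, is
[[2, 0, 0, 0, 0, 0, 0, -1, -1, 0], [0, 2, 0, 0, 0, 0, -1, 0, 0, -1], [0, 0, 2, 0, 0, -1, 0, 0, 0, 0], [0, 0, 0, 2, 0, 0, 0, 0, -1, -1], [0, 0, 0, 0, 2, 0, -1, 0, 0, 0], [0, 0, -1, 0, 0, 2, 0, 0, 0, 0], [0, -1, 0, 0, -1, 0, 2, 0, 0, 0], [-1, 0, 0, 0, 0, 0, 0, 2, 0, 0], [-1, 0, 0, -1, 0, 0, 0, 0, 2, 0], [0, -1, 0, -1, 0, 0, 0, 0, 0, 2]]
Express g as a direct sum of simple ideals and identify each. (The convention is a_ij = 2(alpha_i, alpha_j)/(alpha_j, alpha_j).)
The diagram associated to this matrix has two connected components: the simple roots {alpha_3, alpha_6} form a chain of 2 nodes with single edges (A_2), and {alpha_1, alpha_2, alpha_4, alpha_5, alpha_7, alpha_8, alpha_9, alpha_10} form a chain of 8 nodes with single edges (A_8). A semisimple Lie algebra decomposes uniquely as the direct sum of simple ideals, one per connected component of its Dynkin diagram, so g ≅ A_2 ⊕ A_8 (dimension 8 + 80 = 88).

A2 ⊕ A8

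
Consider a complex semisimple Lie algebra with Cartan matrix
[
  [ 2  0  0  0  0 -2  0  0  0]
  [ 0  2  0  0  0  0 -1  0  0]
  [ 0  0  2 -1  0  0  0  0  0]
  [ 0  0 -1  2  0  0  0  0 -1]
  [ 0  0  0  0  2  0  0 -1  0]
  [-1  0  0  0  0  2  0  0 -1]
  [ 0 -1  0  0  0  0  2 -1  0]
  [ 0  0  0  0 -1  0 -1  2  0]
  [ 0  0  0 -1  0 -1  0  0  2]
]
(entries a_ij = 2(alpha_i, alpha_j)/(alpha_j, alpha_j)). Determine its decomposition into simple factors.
A_4 (sl(5)) + C_5 (sp(10))

The diagram associated to this matrix has two connected components: the simple roots {alpha_2, alpha_5, alpha_7, alpha_8} form a chain of 4 nodes with single edges (A_4), and {alpha_1, alpha_3, alpha_4, alpha_6, alpha_9} form a chain of 5 nodes with a double edge at one end; the terminal node there is the unique long simple root (C_5). A semisimple Lie algebra decomposes uniquely as the direct sum of simple ideals, one per connected component of its Dynkin diagram, so g ≅ A_4 ⊕ C_5 (dimension 24 + 55 = 79).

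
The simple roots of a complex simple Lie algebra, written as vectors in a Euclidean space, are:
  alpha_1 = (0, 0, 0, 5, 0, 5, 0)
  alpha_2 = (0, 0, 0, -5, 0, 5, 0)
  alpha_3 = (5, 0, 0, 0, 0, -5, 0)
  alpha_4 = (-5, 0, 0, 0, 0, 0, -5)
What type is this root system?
Compute the Cartan integers a_ij = 2(alpha_i, alpha_j)/(alpha_j, alpha_j); the resulting 4x4 Cartan matrix is
[[2, 0, -1, 0], [0, 2, -1, 0], [-1, -1, 2, -1], [0, 0, -1, 2]].
All simple roots have the same length, so the diagram is simply laced. The associated Dynkin diagram is a chain of 2 nodes with a fork of two nodes at one end (D_4), so the type is D_4 (the algebra so(8)).

D4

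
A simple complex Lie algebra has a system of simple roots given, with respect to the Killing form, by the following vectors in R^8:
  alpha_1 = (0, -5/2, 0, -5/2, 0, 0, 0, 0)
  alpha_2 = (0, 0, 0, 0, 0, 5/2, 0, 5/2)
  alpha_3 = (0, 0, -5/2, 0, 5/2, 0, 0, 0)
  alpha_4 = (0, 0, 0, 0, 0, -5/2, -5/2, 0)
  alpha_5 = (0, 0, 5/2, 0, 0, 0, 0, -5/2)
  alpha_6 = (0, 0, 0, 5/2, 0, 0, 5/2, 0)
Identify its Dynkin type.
A_6

Compute the Cartan integers a_ij = 2(alpha_i, alpha_j)/(alpha_j, alpha_j); the resulting 6x6 Cartan matrix is
[[2, 0, 0, 0, 0, -1], [0, 2, 0, -1, -1, 0], [0, 0, 2, 0, -1, 0], [0, -1, 0, 2, 0, -1], [0, -1, -1, 0, 2, 0], [-1, 0, 0, -1, 0, 2]].
All simple roots have the same length, so the diagram is simply laced. The associated Dynkin diagram is a chain of 6 nodes with single edges (A_6), so the type is A_6 (the algebra sl(7)).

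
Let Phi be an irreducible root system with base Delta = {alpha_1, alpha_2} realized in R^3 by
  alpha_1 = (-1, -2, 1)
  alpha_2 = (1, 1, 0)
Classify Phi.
Compute the Cartan integers a_ij = 2(alpha_i, alpha_j)/(alpha_j, alpha_j); the resulting 2x2 Cartan matrix is
[[2, -3], [-1, 2]].
The roots have two lengths (squared-length ratio 3:1); the short ones are alpha_{2}. The associated Dynkin diagram is two nodes joined by a triple edge (G_2), so the type is G_2.

type G_2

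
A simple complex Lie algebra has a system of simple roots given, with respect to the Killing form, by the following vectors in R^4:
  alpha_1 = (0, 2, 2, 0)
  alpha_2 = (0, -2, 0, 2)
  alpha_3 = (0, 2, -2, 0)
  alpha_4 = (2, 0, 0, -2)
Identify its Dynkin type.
Compute the Cartan integers a_ij = 2(alpha_i, alpha_j)/(alpha_j, alpha_j); the resulting 4x4 Cartan matrix is
[[2, -1, 0, 0], [-1, 2, -1, -1], [0, -1, 2, 0], [0, -1, 0, 2]].
All simple roots have the same length, so the diagram is simply laced. The associated Dynkin diagram is a chain of 2 nodes with a fork of two nodes at one end (D_4), so the type is D_4 (the algebra so(8)).

D_4 (so(8))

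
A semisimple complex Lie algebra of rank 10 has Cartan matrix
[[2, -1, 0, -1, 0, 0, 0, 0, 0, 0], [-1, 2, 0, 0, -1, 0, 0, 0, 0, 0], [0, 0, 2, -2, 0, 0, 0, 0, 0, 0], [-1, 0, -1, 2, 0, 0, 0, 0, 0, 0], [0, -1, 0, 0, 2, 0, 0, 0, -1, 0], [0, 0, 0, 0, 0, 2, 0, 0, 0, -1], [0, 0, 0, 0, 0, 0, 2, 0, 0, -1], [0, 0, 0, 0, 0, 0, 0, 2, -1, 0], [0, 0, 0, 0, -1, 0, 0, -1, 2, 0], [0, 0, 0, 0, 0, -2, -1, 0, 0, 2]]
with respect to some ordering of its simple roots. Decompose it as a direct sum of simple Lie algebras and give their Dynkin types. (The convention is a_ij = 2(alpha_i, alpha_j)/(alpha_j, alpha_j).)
type B_3 + type C_7

The diagram associated to this matrix has two connected components: the simple roots {alpha_6, alpha_7, alpha_10} form a chain of 3 nodes with a double edge at one end; the terminal node there is the unique short simple root (B_3), and {alpha_1, alpha_2, alpha_3, alpha_4, alpha_5, alpha_8, alpha_9} form a chain of 7 nodes with a double edge at one end; the terminal node there is the unique long simple root (C_7). A semisimple Lie algebra decomposes uniquely as the direct sum of simple ideals, one per connected component of its Dynkin diagram, so g ≅ B_3 ⊕ C_7 (dimension 21 + 105 = 126).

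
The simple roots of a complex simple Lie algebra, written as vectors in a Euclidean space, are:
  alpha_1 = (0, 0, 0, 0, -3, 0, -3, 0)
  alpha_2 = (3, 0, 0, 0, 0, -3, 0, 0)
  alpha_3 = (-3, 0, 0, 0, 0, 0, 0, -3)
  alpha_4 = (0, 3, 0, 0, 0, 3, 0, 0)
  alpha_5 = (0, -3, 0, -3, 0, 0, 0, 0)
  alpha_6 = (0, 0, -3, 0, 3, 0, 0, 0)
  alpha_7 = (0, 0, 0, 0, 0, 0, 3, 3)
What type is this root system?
Compute the Cartan integers a_ij = 2(alpha_i, alpha_j)/(alpha_j, alpha_j); the resulting 7x7 Cartan matrix is
[[2, 0, 0, 0, 0, -1, -1], [0, 2, -1, -1, 0, 0, 0], [0, -1, 2, 0, 0, 0, -1], [0, -1, 0, 2, -1, 0, 0], [0, 0, 0, -1, 2, 0, 0], [-1, 0, 0, 0, 0, 2, 0], [-1, 0, -1, 0, 0, 0, 2]].
All simple roots have the same length, so the diagram is simply laced. The associated Dynkin diagram is a chain of 7 nodes with single edges (A_7), so the type is A_7 (the algebra sl(8)).

type A_7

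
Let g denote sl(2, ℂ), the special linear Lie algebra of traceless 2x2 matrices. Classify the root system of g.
This is sl(2), which has dimension 2^2 - 1 = 3 and rank 2 - 1 = 1 (a Cartan subalgebra is the diagonal traceless matrices). In the classification of classical Lie algebras, the special linear algebra sl(n+1) has type A_n; here n = 1, so the Dynkin diagram is a chain of 1 nodes with single edges (A_1). Hence the type is A_1.

A_1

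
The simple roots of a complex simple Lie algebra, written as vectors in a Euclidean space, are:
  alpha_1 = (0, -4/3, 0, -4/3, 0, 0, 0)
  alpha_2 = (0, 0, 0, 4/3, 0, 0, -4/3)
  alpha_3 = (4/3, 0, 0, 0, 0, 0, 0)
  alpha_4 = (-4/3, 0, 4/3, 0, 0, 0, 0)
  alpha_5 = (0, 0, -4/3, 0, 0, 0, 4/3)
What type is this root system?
type B_5

Compute the Cartan integers a_ij = 2(alpha_i, alpha_j)/(alpha_j, alpha_j); the resulting 5x5 Cartan matrix is
[[2, -1, 0, 0, 0], [-1, 2, 0, 0, -1], [0, 0, 2, -1, 0], [0, 0, -2, 2, -1], [0, -1, 0, -1, 2]].
The roots have two lengths (squared-length ratio 2:1); the short ones are alpha_{3}. The associated Dynkin diagram is a chain of 5 nodes with a double edge at one end; the terminal node there is the unique short simple root (B_5), so the type is B_5 (the algebra so(11)).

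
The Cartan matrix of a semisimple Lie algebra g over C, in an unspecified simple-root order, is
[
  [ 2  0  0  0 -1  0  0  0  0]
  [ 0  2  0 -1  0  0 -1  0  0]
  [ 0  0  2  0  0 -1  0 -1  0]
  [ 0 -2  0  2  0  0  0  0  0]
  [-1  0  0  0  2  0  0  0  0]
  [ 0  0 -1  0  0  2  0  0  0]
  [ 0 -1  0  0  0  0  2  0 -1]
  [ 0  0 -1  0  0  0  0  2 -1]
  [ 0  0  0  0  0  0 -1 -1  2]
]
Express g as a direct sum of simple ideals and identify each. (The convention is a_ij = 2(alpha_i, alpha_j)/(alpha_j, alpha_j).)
The diagram associated to this matrix has two connected components: the simple roots {alpha_1, alpha_5} form a chain of 2 nodes with single edges (A_2), and {alpha_2, alpha_3, alpha_4, alpha_6, alpha_7, alpha_8, alpha_9} form a chain of 7 nodes with a double edge at one end; the terminal node there is the unique long simple root (C_7). A semisimple Lie algebra decomposes uniquely as the direct sum of simple ideals, one per connected component of its Dynkin diagram, so g ≅ A_2 ⊕ C_7 (dimension 8 + 105 = 113).

A2 ⊕ C7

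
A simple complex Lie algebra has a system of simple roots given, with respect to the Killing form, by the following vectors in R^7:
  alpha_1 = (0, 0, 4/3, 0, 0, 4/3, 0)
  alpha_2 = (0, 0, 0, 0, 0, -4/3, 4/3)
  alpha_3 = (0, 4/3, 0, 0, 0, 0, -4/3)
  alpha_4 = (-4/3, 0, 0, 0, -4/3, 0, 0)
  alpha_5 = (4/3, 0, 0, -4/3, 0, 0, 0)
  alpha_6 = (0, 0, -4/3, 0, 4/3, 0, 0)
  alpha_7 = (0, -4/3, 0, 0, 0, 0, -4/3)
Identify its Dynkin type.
Compute the Cartan integers a_ij = 2(alpha_i, alpha_j)/(alpha_j, alpha_j); the resulting 7x7 Cartan matrix is
[[2, -1, 0, 0, 0, -1, 0], [-1, 2, -1, 0, 0, 0, -1], [0, -1, 2, 0, 0, 0, 0], [0, 0, 0, 2, -1, -1, 0], [0, 0, 0, -1, 2, 0, 0], [-1, 0, 0, -1, 0, 2, 0], [0, -1, 0, 0, 0, 0, 2]].
All simple roots have the same length, so the diagram is simply laced. The associated Dynkin diagram is a chain of 5 nodes with a fork of two nodes at one end (D_7), so the type is D_7 (the algebra so(14)).

type D_7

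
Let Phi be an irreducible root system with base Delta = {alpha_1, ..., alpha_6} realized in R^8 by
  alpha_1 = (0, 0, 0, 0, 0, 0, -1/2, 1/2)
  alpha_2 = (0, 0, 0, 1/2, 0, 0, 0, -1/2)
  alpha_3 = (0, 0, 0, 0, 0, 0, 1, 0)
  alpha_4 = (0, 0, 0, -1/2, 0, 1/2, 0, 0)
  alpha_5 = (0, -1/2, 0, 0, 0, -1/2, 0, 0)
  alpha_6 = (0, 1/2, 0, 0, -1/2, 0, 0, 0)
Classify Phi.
Compute the Cartan integers a_ij = 2(alpha_i, alpha_j)/(alpha_j, alpha_j); the resulting 6x6 Cartan matrix is
[[2, -1, -1, 0, 0, 0], [-1, 2, 0, -1, 0, 0], [-2, 0, 2, 0, 0, 0], [0, -1, 0, 2, -1, 0], [0, 0, 0, -1, 2, -1], [0, 0, 0, 0, -1, 2]].
The roots have two lengths (squared-length ratio 2:1); the short ones are alpha_{1,2,4,5,6}. The associated Dynkin diagram is a chain of 6 nodes with a double edge at one end; the terminal node there is the unique long simple root (C_6), so the type is C_6 (the algebra sp(12)).

C_6 (sp(12))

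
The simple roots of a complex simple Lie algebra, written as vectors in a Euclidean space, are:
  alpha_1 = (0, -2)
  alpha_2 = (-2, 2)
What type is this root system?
B2

Compute the Cartan integers a_ij = 2(alpha_i, alpha_j)/(alpha_j, alpha_j); the resulting 2x2 Cartan matrix is
[[2, -1], [-2, 2]].
The roots have two lengths (squared-length ratio 2:1); the short ones are alpha_{1}. The associated Dynkin diagram is a chain of 2 nodes with a double edge at one end; the terminal node there is the unique short simple root (B_2), so the type is B_2 (the algebra so(5)).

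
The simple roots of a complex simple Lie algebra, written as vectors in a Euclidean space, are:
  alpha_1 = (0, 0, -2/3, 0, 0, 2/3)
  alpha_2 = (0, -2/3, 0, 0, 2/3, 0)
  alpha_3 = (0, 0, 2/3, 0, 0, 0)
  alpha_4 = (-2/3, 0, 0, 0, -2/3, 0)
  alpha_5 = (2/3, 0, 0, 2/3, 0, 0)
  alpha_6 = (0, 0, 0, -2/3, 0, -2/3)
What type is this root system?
B_6

Compute the Cartan integers a_ij = 2(alpha_i, alpha_j)/(alpha_j, alpha_j); the resulting 6x6 Cartan matrix is
[[2, 0, -2, 0, 0, -1], [0, 2, 0, -1, 0, 0], [-1, 0, 2, 0, 0, 0], [0, -1, 0, 2, -1, 0], [0, 0, 0, -1, 2, -1], [-1, 0, 0, 0, -1, 2]].
The roots have two lengths (squared-length ratio 2:1); the short ones are alpha_{3}. The associated Dynkin diagram is a chain of 6 nodes with a double edge at one end; the terminal node there is the unique short simple root (B_6), so the type is B_6 (the algebra so(13)).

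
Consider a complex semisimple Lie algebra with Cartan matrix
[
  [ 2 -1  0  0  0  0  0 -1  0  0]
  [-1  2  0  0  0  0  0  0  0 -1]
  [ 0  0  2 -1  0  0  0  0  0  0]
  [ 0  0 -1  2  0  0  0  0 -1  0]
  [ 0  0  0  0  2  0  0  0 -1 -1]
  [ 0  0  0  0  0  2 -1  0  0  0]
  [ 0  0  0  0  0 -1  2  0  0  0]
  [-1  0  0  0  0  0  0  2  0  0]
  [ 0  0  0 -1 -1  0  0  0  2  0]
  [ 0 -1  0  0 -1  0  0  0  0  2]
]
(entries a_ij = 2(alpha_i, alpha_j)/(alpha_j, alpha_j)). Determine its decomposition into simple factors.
The diagram associated to this matrix has two connected components: the simple roots {alpha_6, alpha_7} form a chain of 2 nodes with single edges (A_2), and {alpha_1, alpha_2, alpha_3, alpha_4, alpha_5, alpha_8, alpha_9, alpha_10} form a chain of 8 nodes with single edges (A_8). A semisimple Lie algebra decomposes uniquely as the direct sum of simple ideals, one per connected component of its Dynkin diagram, so g ≅ A_2 ⊕ A_8 (dimension 8 + 80 = 88).

A_2 ⊕ A_8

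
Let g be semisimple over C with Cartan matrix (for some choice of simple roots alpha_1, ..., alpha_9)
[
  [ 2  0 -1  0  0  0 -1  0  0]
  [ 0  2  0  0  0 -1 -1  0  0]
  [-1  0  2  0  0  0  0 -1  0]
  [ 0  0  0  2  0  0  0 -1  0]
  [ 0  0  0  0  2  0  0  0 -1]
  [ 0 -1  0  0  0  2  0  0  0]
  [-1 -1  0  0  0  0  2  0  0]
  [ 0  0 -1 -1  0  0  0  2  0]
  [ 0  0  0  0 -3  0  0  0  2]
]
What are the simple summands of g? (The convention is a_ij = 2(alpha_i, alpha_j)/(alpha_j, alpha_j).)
A7 + G2

The diagram associated to this matrix has two connected components: the simple roots {alpha_1, alpha_2, alpha_3, alpha_4, alpha_6, alpha_7, alpha_8} form a chain of 7 nodes with single edges (A_7), and {alpha_5, alpha_9} form two nodes joined by a triple edge (G_2). A semisimple Lie algebra decomposes uniquely as the direct sum of simple ideals, one per connected component of its Dynkin diagram, so g ≅ A_7 ⊕ G_2 (dimension 63 + 14 = 77).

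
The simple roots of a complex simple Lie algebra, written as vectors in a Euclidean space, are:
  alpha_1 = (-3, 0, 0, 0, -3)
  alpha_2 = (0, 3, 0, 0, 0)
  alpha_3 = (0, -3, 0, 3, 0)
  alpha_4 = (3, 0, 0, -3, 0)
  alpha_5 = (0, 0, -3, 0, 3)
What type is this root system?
Compute the Cartan integers a_ij = 2(alpha_i, alpha_j)/(alpha_j, alpha_j); the resulting 5x5 Cartan matrix is
[[2, 0, 0, -1, -1], [0, 2, -1, 0, 0], [0, -2, 2, -1, 0], [-1, 0, -1, 2, 0], [-1, 0, 0, 0, 2]].
The roots have two lengths (squared-length ratio 2:1); the short ones are alpha_{2}. The associated Dynkin diagram is a chain of 5 nodes with a double edge at one end; the terminal node there is the unique short simple root (B_5), so the type is B_5 (the algebra so(11)).

B_5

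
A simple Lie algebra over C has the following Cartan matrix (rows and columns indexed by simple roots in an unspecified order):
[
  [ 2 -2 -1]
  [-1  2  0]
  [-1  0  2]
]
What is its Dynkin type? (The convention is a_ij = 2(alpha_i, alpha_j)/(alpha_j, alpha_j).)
B_3

The matrix has rank 3 with 2's on the diagonal. Reading the off-diagonal entries as Dynkin edges (a single edge where a_ij = a_ji = -1; a double or triple edge where a_ij * a_ji = 2 or 3), the diagram is a chain of 3 nodes with a double edge at one end; the terminal node there is the unique short simple root (B_3). One simple-root ordering that puts it in standard form is (alpha_3, alpha_1, alpha_2). So the algebra is type B_3, i.e. so(7).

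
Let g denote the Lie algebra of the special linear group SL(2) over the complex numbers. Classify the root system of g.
A_1

This is sl(2), which has dimension 2^2 - 1 = 3 and rank 2 - 1 = 1 (a Cartan subalgebra is the diagonal traceless matrices). In the classification of classical Lie algebras, the special linear algebra sl(n+1) has type A_n; here n = 1, so the Dynkin diagram is a chain of 1 nodes with single edges (A_1). Hence the type is A_1.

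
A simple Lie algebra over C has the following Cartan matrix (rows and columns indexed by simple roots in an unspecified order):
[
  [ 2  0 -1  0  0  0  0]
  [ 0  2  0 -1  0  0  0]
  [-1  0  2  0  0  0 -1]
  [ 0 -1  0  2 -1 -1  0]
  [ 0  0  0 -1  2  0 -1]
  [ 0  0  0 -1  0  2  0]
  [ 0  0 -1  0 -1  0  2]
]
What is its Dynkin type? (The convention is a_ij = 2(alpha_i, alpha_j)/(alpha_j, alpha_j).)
The matrix has rank 7 with 2's on the diagonal. Reading the off-diagonal entries as Dynkin edges (a single edge where a_ij = a_ji = -1; a double or triple edge where a_ij * a_ji = 2 or 3), the diagram is a chain of 5 nodes with a fork of two nodes at one end (D_7). One simple-root ordering that puts it in standard form is (alpha_1, alpha_3, alpha_7, alpha_5, alpha_4, alpha_6, alpha_2). So the algebra is type D_7, i.e. so(14).

type D_7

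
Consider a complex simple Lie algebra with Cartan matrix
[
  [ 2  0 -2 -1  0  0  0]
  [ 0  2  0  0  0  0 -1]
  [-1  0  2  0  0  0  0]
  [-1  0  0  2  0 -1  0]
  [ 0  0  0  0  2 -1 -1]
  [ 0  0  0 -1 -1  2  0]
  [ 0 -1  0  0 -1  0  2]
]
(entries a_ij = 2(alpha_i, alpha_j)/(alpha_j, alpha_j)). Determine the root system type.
The matrix has rank 7 with 2's on the diagonal. Reading the off-diagonal entries as Dynkin edges (a single edge where a_ij = a_ji = -1; a double or triple edge where a_ij * a_ji = 2 or 3), the diagram is a chain of 7 nodes with a double edge at one end; the terminal node there is the unique short simple root (B_7). One simple-root ordering that puts it in standard form is (alpha_2, alpha_7, alpha_5, alpha_6, alpha_4, alpha_1, alpha_3). So the algebra is type B_7, i.e. so(15).

B_7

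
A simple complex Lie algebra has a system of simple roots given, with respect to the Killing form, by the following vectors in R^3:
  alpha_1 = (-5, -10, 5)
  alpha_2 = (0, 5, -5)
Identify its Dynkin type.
G_2

Compute the Cartan integers a_ij = 2(alpha_i, alpha_j)/(alpha_j, alpha_j); the resulting 2x2 Cartan matrix is
[[2, -3], [-1, 2]].
The roots have two lengths (squared-length ratio 3:1); the short ones are alpha_{2}. The associated Dynkin diagram is two nodes joined by a triple edge (G_2), so the type is G_2.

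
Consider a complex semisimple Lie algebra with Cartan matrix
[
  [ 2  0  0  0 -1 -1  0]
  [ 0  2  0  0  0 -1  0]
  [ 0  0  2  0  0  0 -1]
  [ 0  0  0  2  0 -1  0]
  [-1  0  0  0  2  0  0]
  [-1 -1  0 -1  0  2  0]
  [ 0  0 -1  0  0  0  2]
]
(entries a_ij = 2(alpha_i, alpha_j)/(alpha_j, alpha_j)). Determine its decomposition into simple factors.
The diagram associated to this matrix has two connected components: the simple roots {alpha_3, alpha_7} form a chain of 2 nodes with single edges (A_2), and {alpha_1, alpha_2, alpha_4, alpha_5, alpha_6} form a chain of 3 nodes with a fork of two nodes at one end (D_5). A semisimple Lie algebra decomposes uniquely as the direct sum of simple ideals, one per connected component of its Dynkin diagram, so g ≅ A_2 ⊕ D_5 (dimension 8 + 45 = 53).

A_2 ⊕ D_5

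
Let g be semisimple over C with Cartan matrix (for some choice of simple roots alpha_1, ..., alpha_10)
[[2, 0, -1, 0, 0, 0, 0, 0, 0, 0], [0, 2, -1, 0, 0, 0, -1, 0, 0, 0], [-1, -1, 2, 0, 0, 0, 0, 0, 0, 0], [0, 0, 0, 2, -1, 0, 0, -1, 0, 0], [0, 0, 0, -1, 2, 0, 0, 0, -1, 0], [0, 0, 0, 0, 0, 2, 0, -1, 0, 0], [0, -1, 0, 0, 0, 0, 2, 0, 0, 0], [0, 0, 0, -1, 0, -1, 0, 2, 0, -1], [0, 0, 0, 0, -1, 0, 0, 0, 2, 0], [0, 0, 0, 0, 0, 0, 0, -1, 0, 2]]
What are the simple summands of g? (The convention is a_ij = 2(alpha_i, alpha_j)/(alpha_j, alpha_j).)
The diagram associated to this matrix has two connected components: the simple roots {alpha_1, alpha_2, alpha_3, alpha_7} form a chain of 4 nodes with single edges (A_4), and {alpha_4, alpha_5, alpha_6, alpha_8, alpha_9, alpha_10} form a chain of 4 nodes with a fork of two nodes at one end (D_6). A semisimple Lie algebra decomposes uniquely as the direct sum of simple ideals, one per connected component of its Dynkin diagram, so g ≅ A_4 ⊕ D_6 (dimension 24 + 66 = 90).

A_4 ⊕ D_6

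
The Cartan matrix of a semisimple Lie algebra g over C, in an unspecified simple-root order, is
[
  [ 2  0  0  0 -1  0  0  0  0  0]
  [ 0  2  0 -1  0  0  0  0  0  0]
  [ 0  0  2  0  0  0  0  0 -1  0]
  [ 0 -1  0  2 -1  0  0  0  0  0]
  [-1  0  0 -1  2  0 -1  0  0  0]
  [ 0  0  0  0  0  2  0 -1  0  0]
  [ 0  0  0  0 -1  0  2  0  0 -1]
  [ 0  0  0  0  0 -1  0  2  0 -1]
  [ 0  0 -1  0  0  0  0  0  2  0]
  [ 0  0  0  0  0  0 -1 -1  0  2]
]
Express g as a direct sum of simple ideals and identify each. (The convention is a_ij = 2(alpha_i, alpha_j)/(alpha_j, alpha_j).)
A_2 (sl(3)) ⊕ E_8

The diagram associated to this matrix has two connected components: the simple roots {alpha_3, alpha_9} form a chain of 2 nodes with single edges (A_2), and {alpha_1, alpha_2, alpha_4, alpha_5, alpha_6, alpha_7, alpha_8, alpha_10} form a chain of 7 nodes with one extra node attached to the third node from one end (E_8). A semisimple Lie algebra decomposes uniquely as the direct sum of simple ideals, one per connected component of its Dynkin diagram, so g ≅ A_2 ⊕ E_8 (dimension 8 + 248 = 256).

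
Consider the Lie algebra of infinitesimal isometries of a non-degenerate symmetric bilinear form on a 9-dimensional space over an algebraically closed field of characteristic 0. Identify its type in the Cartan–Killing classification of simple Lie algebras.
This is so(9) with 9 odd, which has dimension 9(9-1)/2 = 36 and rank (9-1)/2 = 4. In the classification of classical Lie algebras, the orthogonal algebra so(2n+1) in an odd number of variables has type B_n; here n = 4, so the Dynkin diagram is a chain of 4 nodes with a double edge at one end; the terminal node there is the unique short simple root (B_4). Hence the type is B_4.

B4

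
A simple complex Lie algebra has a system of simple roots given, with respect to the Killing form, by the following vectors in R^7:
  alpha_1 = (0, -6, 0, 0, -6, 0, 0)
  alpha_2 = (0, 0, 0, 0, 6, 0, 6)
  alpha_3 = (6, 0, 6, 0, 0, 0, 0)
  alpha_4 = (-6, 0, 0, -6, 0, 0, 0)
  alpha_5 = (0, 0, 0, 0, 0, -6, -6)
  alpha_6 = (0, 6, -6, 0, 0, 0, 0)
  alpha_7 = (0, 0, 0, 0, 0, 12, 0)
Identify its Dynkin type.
Compute the Cartan integers a_ij = 2(alpha_i, alpha_j)/(alpha_j, alpha_j); the resulting 7x7 Cartan matrix is
[[2, -1, 0, 0, 0, -1, 0], [-1, 2, 0, 0, -1, 0, 0], [0, 0, 2, -1, 0, -1, 0], [0, 0, -1, 2, 0, 0, 0], [0, -1, 0, 0, 2, 0, -1], [-1, 0, -1, 0, 0, 2, 0], [0, 0, 0, 0, -2, 0, 2]].
The roots have two lengths (squared-length ratio 2:1); the short ones are alpha_{1,2,3,4,5,6}. The associated Dynkin diagram is a chain of 7 nodes with a double edge at one end; the terminal node there is the unique long simple root (C_7), so the type is C_7 (the algebra sp(14)).

C_7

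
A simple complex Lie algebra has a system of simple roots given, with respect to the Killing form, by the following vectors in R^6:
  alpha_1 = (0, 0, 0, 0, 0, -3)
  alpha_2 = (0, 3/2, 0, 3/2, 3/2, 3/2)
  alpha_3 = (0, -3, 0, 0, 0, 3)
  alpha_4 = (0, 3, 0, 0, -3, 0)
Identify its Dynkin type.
F_4

Compute the Cartan integers a_ij = 2(alpha_i, alpha_j)/(alpha_j, alpha_j); the resulting 4x4 Cartan matrix is
[[2, -1, -1, 0], [-1, 2, 0, 0], [-2, 0, 2, -1], [0, 0, -1, 2]].
The roots have two lengths (squared-length ratio 2:1); the short ones are alpha_{1,2}. The associated Dynkin diagram is a chain of 4 nodes with a double edge between the middle two (F_4), so the type is F_4.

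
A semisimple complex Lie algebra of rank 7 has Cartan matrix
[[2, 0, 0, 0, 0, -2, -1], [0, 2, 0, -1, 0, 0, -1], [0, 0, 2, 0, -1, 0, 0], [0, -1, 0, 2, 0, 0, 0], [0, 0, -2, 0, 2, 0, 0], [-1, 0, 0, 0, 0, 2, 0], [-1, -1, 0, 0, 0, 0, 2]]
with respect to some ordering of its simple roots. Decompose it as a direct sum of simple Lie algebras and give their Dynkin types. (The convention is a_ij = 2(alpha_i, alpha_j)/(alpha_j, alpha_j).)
type B_2 + type B_5

The diagram associated to this matrix has two connected components: the simple roots {alpha_3, alpha_5} form a chain of 2 nodes with a double edge at one end; the terminal node there is the unique short simple root (B_2), and {alpha_1, alpha_2, alpha_4, alpha_6, alpha_7} form a chain of 5 nodes with a double edge at one end; the terminal node there is the unique short simple root (B_5). A semisimple Lie algebra decomposes uniquely as the direct sum of simple ideals, one per connected component of its Dynkin diagram, so g ≅ B_2 ⊕ B_5 (dimension 10 + 55 = 65).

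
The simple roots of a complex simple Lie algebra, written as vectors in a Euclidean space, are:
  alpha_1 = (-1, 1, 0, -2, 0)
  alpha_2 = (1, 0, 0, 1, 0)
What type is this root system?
G2

Compute the Cartan integers a_ij = 2(alpha_i, alpha_j)/(alpha_j, alpha_j); the resulting 2x2 Cartan matrix is
[[2, -3], [-1, 2]].
The roots have two lengths (squared-length ratio 3:1); the short ones are alpha_{2}. The associated Dynkin diagram is two nodes joined by a triple edge (G_2), so the type is G_2.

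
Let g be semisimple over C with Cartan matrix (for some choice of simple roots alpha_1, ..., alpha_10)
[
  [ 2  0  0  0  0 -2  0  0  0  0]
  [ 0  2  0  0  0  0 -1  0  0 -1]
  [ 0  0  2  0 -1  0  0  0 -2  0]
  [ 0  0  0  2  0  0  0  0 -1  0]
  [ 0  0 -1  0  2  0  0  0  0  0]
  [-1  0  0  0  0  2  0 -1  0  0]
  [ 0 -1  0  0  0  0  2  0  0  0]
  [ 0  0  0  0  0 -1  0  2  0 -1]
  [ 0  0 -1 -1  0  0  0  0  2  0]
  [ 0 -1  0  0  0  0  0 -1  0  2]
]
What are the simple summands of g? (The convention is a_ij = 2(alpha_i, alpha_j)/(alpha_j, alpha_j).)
The diagram associated to this matrix has two connected components: the simple roots {alpha_1, alpha_2, alpha_6, alpha_7, alpha_8, alpha_10} form a chain of 6 nodes with a double edge at one end; the terminal node there is the unique long simple root (C_6), and {alpha_3, alpha_4, alpha_5, alpha_9} form a chain of 4 nodes with a double edge between the middle two (F_4). A semisimple Lie algebra decomposes uniquely as the direct sum of simple ideals, one per connected component of its Dynkin diagram, so g ≅ C_6 ⊕ F_4 (dimension 78 + 52 = 130).

C_6 + F_4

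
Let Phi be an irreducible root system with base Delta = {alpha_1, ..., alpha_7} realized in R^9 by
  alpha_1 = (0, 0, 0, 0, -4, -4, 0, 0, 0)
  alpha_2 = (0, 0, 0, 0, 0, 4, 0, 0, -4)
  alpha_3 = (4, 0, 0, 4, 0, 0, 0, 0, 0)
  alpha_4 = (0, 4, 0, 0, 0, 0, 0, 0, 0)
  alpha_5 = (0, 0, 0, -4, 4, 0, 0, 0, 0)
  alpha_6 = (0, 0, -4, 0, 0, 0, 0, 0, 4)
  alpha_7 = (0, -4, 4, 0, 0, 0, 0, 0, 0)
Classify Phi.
B_7 (so(15))

Compute the Cartan integers a_ij = 2(alpha_i, alpha_j)/(alpha_j, alpha_j); the resulting 7x7 Cartan matrix is
[[2, -1, 0, 0, -1, 0, 0], [-1, 2, 0, 0, 0, -1, 0], [0, 0, 2, 0, -1, 0, 0], [0, 0, 0, 2, 0, 0, -1], [-1, 0, -1, 0, 2, 0, 0], [0, -1, 0, 0, 0, 2, -1], [0, 0, 0, -2, 0, -1, 2]].
The roots have two lengths (squared-length ratio 2:1); the short ones are alpha_{4}. The associated Dynkin diagram is a chain of 7 nodes with a double edge at one end; the terminal node there is the unique short simple root (B_7), so the type is B_7 (the algebra so(15)).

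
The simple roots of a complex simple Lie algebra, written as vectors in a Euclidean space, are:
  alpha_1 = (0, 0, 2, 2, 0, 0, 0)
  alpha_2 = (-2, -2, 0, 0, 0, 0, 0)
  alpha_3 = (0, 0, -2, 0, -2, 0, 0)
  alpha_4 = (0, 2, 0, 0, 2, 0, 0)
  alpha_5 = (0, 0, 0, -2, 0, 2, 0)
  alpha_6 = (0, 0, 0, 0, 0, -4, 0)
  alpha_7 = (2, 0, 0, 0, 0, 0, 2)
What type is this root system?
C7

Compute the Cartan integers a_ij = 2(alpha_i, alpha_j)/(alpha_j, alpha_j); the resulting 7x7 Cartan matrix is
[[2, 0, -1, 0, -1, 0, 0], [0, 2, 0, -1, 0, 0, -1], [-1, 0, 2, -1, 0, 0, 0], [0, -1, -1, 2, 0, 0, 0], [-1, 0, 0, 0, 2, -1, 0], [0, 0, 0, 0, -2, 2, 0], [0, -1, 0, 0, 0, 0, 2]].
The roots have two lengths (squared-length ratio 2:1); the short ones are alpha_{1,2,3,4,5,7}. The associated Dynkin diagram is a chain of 7 nodes with a double edge at one end; the terminal node there is the unique long simple root (C_7), so the type is C_7 (the algebra sp(14)).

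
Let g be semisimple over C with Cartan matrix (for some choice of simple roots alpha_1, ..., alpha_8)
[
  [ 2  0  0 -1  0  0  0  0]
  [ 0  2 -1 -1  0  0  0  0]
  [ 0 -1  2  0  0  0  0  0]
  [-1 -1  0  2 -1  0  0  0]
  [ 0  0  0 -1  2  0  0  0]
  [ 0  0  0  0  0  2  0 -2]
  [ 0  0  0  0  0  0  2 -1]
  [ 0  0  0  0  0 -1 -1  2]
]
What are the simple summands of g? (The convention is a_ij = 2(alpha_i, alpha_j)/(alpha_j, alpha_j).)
The diagram associated to this matrix has two connected components: the simple roots {alpha_6, alpha_7, alpha_8} form a chain of 3 nodes with a double edge at one end; the terminal node there is the unique long simple root (C_3), and {alpha_1, alpha_2, alpha_3, alpha_4, alpha_5} form a chain of 3 nodes with a fork of two nodes at one end (D_5). A semisimple Lie algebra decomposes uniquely as the direct sum of simple ideals, one per connected component of its Dynkin diagram, so g ≅ C_3 ⊕ D_5 (dimension 21 + 45 = 66).

type C_3 + type D_5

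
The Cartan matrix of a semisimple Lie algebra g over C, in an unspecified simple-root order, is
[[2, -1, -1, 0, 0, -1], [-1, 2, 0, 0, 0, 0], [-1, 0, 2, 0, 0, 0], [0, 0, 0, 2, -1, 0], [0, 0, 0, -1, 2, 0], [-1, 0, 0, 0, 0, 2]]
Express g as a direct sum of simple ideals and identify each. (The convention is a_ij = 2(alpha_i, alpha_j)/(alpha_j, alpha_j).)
The diagram associated to this matrix has two connected components: the simple roots {alpha_4, alpha_5} form a chain of 2 nodes with single edges (A_2), and {alpha_1, alpha_2, alpha_3, alpha_6} form a chain of 2 nodes with a fork of two nodes at one end (D_4). A semisimple Lie algebra decomposes uniquely as the direct sum of simple ideals, one per connected component of its Dynkin diagram, so g ≅ A_2 ⊕ D_4 (dimension 8 + 28 = 36).

A_2 ⊕ D_4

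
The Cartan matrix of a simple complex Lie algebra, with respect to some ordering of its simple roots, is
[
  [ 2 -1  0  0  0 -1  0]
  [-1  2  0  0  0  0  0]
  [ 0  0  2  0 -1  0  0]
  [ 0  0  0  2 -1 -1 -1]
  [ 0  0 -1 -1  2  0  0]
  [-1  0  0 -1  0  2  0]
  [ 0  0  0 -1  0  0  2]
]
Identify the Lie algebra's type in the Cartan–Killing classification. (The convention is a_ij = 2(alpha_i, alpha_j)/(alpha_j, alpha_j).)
E_7

The matrix has rank 7 with 2's on the diagonal. Reading the off-diagonal entries as Dynkin edges (a single edge where a_ij = a_ji = -1; a double or triple edge where a_ij * a_ji = 2 or 3), the diagram is a chain of 6 nodes with one extra node attached to the third node from one end (E_7). One simple-root ordering that puts it in standard form is (alpha_3, alpha_7, alpha_5, alpha_4, alpha_6, alpha_1, alpha_2). So the algebra is type E_7.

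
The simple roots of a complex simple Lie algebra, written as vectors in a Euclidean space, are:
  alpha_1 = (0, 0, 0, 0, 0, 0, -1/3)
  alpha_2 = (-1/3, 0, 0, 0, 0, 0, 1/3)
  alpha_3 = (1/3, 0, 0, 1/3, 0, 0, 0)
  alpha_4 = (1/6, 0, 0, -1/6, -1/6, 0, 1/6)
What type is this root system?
F_4

Compute the Cartan integers a_ij = 2(alpha_i, alpha_j)/(alpha_j, alpha_j); the resulting 4x4 Cartan matrix is
[[2, -1, 0, -1], [-2, 2, -1, 0], [0, -1, 2, 0], [-1, 0, 0, 2]].
The roots have two lengths (squared-length ratio 2:1); the short ones are alpha_{1,4}. The associated Dynkin diagram is a chain of 4 nodes with a double edge between the middle two (F_4), so the type is F_4.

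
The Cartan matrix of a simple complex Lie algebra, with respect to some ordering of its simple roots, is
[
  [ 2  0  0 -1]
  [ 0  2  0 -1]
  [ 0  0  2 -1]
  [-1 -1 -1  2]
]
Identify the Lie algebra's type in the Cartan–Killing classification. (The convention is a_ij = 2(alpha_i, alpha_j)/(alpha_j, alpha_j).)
The matrix has rank 4 with 2's on the diagonal. Reading the off-diagonal entries as Dynkin edges (a single edge where a_ij = a_ji = -1; a double or triple edge where a_ij * a_ji = 2 or 3), the diagram is a chain of 2 nodes with a fork of two nodes at one end (D_4). One simple-root ordering that puts it in standard form is (alpha_2, alpha_4, alpha_3, alpha_1). So the algebra is type D_4, i.e. so(8).

type D_4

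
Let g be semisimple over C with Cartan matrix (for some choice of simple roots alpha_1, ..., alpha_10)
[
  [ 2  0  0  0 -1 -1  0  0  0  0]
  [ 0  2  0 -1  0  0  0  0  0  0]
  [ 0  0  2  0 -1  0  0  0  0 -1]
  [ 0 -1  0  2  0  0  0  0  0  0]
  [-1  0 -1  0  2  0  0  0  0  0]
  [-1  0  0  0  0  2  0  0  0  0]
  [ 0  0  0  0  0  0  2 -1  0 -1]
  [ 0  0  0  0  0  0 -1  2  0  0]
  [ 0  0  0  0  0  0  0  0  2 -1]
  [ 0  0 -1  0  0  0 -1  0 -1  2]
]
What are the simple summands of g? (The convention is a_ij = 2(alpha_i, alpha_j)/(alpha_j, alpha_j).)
A_2 (sl(3)) ⊕ E_8

The diagram associated to this matrix has two connected components: the simple roots {alpha_2, alpha_4} form a chain of 2 nodes with single edges (A_2), and {alpha_1, alpha_3, alpha_5, alpha_6, alpha_7, alpha_8, alpha_9, alpha_10} form a chain of 7 nodes with one extra node attached to the third node from one end (E_8). A semisimple Lie algebra decomposes uniquely as the direct sum of simple ideals, one per connected component of its Dynkin diagram, so g ≅ A_2 ⊕ E_8 (dimension 8 + 248 = 256).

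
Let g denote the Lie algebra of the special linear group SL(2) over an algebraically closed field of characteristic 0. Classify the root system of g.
This is sl(2), which has dimension 2^2 - 1 = 3 and rank 2 - 1 = 1 (a Cartan subalgebra is the diagonal traceless matrices). In the classification of classical Lie algebras, the special linear algebra sl(n+1) has type A_n; here n = 1, so the Dynkin diagram is a chain of 1 nodes with single edges (A_1). Hence the type is A_1.

type A_1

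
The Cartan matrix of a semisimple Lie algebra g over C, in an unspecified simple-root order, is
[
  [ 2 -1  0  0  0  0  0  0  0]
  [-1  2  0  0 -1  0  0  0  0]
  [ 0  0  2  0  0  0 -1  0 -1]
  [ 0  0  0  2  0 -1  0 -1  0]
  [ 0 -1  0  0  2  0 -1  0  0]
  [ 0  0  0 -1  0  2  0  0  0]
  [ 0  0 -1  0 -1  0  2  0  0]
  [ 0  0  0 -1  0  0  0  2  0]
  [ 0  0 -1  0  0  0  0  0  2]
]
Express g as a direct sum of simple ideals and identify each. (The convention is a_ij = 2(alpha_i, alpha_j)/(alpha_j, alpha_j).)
The diagram associated to this matrix has two connected components: the simple roots {alpha_4, alpha_6, alpha_8} form a chain of 3 nodes with single edges (A_3), and {alpha_1, alpha_2, alpha_3, alpha_5, alpha_7, alpha_9} form a chain of 6 nodes with single edges (A_6). A semisimple Lie algebra decomposes uniquely as the direct sum of simple ideals, one per connected component of its Dynkin diagram, so g ≅ A_3 ⊕ A_6 (dimension 15 + 48 = 63).

A3 + A6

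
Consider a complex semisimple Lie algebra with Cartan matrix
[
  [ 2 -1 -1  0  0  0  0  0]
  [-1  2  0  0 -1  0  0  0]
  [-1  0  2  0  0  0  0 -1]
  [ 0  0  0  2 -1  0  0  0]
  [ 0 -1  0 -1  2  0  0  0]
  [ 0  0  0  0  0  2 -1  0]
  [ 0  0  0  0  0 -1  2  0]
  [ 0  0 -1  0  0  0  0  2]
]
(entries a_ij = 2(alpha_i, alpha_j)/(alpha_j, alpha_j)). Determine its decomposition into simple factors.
type A_2 ⊕ type A_6

The diagram associated to this matrix has two connected components: the simple roots {alpha_6, alpha_7} form a chain of 2 nodes with single edges (A_2), and {alpha_1, alpha_2, alpha_3, alpha_4, alpha_5, alpha_8} form a chain of 6 nodes with single edges (A_6). A semisimple Lie algebra decomposes uniquely as the direct sum of simple ideals, one per connected component of its Dynkin diagram, so g ≅ A_2 ⊕ A_6 (dimension 8 + 48 = 56).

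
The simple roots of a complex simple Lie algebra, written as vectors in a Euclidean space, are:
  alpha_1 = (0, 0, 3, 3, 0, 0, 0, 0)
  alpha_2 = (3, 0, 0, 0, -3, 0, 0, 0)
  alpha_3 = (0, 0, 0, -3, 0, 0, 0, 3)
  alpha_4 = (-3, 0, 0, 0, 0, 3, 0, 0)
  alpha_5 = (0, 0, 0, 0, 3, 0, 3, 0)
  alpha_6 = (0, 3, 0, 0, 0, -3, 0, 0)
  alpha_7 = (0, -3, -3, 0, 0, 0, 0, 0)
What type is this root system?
Compute the Cartan integers a_ij = 2(alpha_i, alpha_j)/(alpha_j, alpha_j); the resulting 7x7 Cartan matrix is
[[2, 0, -1, 0, 0, 0, -1], [0, 2, 0, -1, -1, 0, 0], [-1, 0, 2, 0, 0, 0, 0], [0, -1, 0, 2, 0, -1, 0], [0, -1, 0, 0, 2, 0, 0], [0, 0, 0, -1, 0, 2, -1], [-1, 0, 0, 0, 0, -1, 2]].
All simple roots have the same length, so the diagram is simply laced. The associated Dynkin diagram is a chain of 7 nodes with single edges (A_7), so the type is A_7 (the algebra sl(8)).

A_7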